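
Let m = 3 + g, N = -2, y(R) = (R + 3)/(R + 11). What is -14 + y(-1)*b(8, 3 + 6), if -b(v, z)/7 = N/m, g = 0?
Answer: -196/15 ≈ -13.067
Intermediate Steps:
y(R) = (3 + R)/(11 + R)
m = 3 (m = 3 + 0 = 3)
b(v, z) = 14/3 (b(v, z) = -(-14)/3 = -7*(-2/3) = 14/3)
-14 + y(-1)*b(8, 3 + 6) = -14 + ((3 - 1)/(11 - 1))*(14/3) = -14 + (2/10)*(14/3) = -14 + ((1/10)*2)*(14/3) = -14 + (1/5)*(14/3) = -14 + 14/15 = -196/15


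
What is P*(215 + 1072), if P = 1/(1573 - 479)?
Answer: 1287/1094 ≈ 1.1764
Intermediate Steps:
P = 1/1094 ≈ 0.00091408
P*(215 + 1072) = (215 + 1072)/1094 = (1/1094)*1287 = 1287/1094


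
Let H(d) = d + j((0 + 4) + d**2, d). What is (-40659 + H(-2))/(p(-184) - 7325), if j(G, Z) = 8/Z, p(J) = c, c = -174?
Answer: 40665/7499 ≈ 5.4227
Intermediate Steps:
p(J) = -174
H(d) = d + 8/d
(-40659 + H(-2))/(p(-184) - 7325) = (-40659 + (-2 + 8/(-2)))/(-174 - 7325) = (-40659 + (-2 + 8*(-1/2)))/(-7499) = (-40659 + (-2 - 4))*(-1/7499) = (-40659 - 6)*(-1/7499) = -40665*(-1/7499) = 40665/7499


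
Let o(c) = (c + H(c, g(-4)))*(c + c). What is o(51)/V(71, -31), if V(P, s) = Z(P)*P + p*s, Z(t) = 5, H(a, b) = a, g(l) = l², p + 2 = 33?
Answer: -1734/101 ≈ -17.168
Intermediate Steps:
p = 31 (p = -2 + 33 = 31)
o(c) = 4*c² (o(c) = (c + c)*(c + c) = (2*c)*(2*c) = 4*c²)
V(P, s) = 5*P + 31*s
o(51)/V(71, -31) = (4*51²)/(5*71 + 31*(-31)) = (4*2601)/(355 - 961) = 10404/(-606) = 10404*(-1/606) = -1734/101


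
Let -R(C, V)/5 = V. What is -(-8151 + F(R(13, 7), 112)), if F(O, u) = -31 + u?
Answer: 8070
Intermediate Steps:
R(C, V) = -5*V
-(-8151 + F(R(13, 7), 112)) = -(-8151 + (-31 + 112)) = -(-8151 + 81) = -1*(-8070) = 8070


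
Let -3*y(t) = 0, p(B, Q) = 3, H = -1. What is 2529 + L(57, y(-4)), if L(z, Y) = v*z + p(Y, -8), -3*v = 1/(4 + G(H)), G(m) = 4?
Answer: 20237/8 ≈ 2529.6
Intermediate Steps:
y(t) = 0 (y(t) = -⅓*0 = 0)
v = -1/24 (v = -1/(3*(4 + 4)) = -⅓/8 = -⅓*⅛ = -1/24 ≈ -0.041667)
L(z, Y) = 3 - z/24 (L(z, Y) = -z/24 + 3 = 3 - z/24)
2529 + L(57, y(-4)) = 2529 + (3 - 1/24*57) = 2529 + (3 - 19/8) = 2529 + 5/8 = 20237/8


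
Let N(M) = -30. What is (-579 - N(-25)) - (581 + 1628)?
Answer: -2758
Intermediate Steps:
(-579 - N(-25)) - (581 + 1628) = (-579 - 1*(-30)) - (581 + 1628) = (-579 + 30) - 1*2209 = -549 - 2209 = -2758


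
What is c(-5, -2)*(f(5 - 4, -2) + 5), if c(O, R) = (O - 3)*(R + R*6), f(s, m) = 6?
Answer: 1232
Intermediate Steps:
c(O, R) = 7*R*(-3 + O) (c(O, R) = (-3 + O)*(R + 6*R) = (-3 + O)*(7*R) = 7*R*(-3 + O))
c(-5, -2)*(f(5 - 4, -2) + 5) = (7*(-2)*(-3 - 5))*(6 + 5) = (7*(-2)*(-8))*11 = 112*11 = 1232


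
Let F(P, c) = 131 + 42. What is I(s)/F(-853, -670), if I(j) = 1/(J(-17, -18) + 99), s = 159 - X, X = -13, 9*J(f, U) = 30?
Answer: 3/53111 ≈ 5.6485e-5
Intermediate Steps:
F(P, c) = 173
J(f, U) = 10/3 (J(f, U) = (⅑)*30 = 10/3)
s = 172 (s = 159 - 1*(-13) = 159 + 13 = 172)
I(j) = 3/307 (I(j) = 1/(10/3 + 99) = 1/(307/3) = 3/307)
I(s)/F(-853, -670) = (3/307)/173 = (3/307)*(1/173) = 3/53111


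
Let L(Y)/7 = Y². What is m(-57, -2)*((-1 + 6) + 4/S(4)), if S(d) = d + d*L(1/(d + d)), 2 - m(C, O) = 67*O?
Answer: 56984/71 ≈ 802.59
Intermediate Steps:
m(C, O) = 2 - 67*O
L(Y) = 7*Y²
S(d) = d + 7/(4*d) (S(d) = d + d*(7*(1/(d + d))²) = d + d*(7*(1/(2*d))²) = d + d*(7*(1/(4*d²))) = d + d*(7/(4*d²)) = d + 7/(4*d))
m(-57, -2)*((-1 + 6) + 4/S(4)) = (2 - 67*(-2))*((-1 + 6) + 4/(4 + (7/4)/4)) = (2 + 134)*(5 + 4/(4 + (7/4)*(¼))) = 136*(5 + 4/(4 + 7/16)) = 136*(5 + 4/(71/16)) = 136*(5 + 4*(16/71)) = 136*(5 + 64/71) = 136*(419/71) = 56984/71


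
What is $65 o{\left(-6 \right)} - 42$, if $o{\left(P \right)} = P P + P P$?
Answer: $4638$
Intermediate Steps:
$o{\left(P \right)} = 2 P^{2}$ ($o{\left(P \right)} = P^{2} + P^{2} = 2 P^{2}$)
$65 o{\left(-6 \right)} - 42 = 65 \cdot 2 \left(-6\right)^{2} - 42 = 65 \cdot 2 \cdot 36 - 42 = 65 \cdot 72 - 42 = 4680 - 42 = 4638$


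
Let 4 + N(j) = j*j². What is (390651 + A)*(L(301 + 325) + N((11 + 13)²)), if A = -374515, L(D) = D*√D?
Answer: 3083637556192 + 10101136*√626 ≈ 3.0839e+12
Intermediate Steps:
L(D) = D^(3/2)
N(j) = -4 + j³ (N(j) = -4 + j*j² = -4 + j³)
(390651 + A)*(L(301 + 325) + N((11 + 13)²)) = (390651 - 374515)*((301 + 325)^(3/2) + (-4 + ((11 + 13)²)³)) = 16136*(626^(3/2) + (-4 + (24²)³)) = 16136*(626*√626 + (-4 + 576³)) = 16136*(626*√626 + (-4 + 191102976)) = 16136*(626*√626 + 191102972) = 16136*(191102972 + 626*√626) = 3083637556192 + 10101136*√626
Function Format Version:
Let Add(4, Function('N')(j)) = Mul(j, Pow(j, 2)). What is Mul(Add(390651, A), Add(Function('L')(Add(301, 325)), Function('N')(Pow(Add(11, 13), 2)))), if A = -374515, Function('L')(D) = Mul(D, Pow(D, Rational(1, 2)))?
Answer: Add(3083637556192, Mul(10101136, Pow(626, Rational(1, 2)))) ≈ 3.0839e+12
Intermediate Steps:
Function('L')(D) = Pow(D, Rational(3, 2))
Function('N')(j) = Add(-4, Pow(j, 3)) (Function('N')(j) = Add(-4, Mul(j, Pow(j, 2))) = Add(-4, Pow(j, 3)))
Mul(Add(390651, A), Add(Function('L')(Add(301, 325)), Function('N')(Pow(Add(11, 13), 2)))) = Mul(Add(390651, -374515), Add(Pow(Add(301, 325), Rational(3, 2)), Add(-4, Pow(Pow(Add(11, 13), 2), 3)))) = Mul(16136, Add(Pow(626, Rational(3, 2)), Add(-4, Pow(Pow(24, 2), 3)))) = Mul(16136, Add(Mul(626, Pow(626, Rational(1, 2))), Add(-4, Pow(576, 3)))) = Mul(16136, Add(Mul(626, Pow(626, Rational(1, 2))), Add(-4, 191102976))) = Mul(16136, Add(Mul(626, Pow(626, Rational(1, 2))), 191102972)) = Mul(16136, Add(191102972, Mul(626, Pow(626, Rational(1, 2))))) = Add(3083637556192, Mul(10101136, Pow(626, Rational(1, 2))))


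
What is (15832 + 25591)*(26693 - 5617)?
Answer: 873031148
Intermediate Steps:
(15832 + 25591)*(26693 - 5617) = 41423*21076 = 873031148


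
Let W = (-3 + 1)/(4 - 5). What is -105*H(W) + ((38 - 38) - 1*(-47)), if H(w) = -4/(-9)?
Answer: 1/3 ≈ 0.33333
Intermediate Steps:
W = 2 (W = -2/(-1) = -2*(-1) = 2)
H(w) = 4/9 (H(w) = -4*(-1/9) = 4/9)
-105*H(W) + ((38 - 38) - 1*(-47)) = -105*4/9 + ((38 - 38) - 1*(-47)) = -140/3 + (0 + 47) = -140/3 + 47 = 1/3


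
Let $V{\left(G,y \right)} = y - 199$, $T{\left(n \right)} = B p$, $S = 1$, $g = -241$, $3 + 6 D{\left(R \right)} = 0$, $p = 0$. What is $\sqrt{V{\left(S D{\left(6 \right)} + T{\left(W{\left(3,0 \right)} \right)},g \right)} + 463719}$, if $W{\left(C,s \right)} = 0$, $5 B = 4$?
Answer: $\sqrt{463279} \approx 680.65$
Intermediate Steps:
$B = \frac{4}{5}$ ($B = \frac{1}{5} \cdot 4 = \frac{4}{5} \approx 0.8$)
$D{\left(R \right)} = - \frac{1}{2}$ ($D{\left(R \right)} = - \frac{1}{2} + \frac{1}{6} \cdot 0 = - \frac{1}{2} + 0 = - \frac{1}{2}$)
$T{\left(n \right)} = 0$ ($T{\left(n \right)} = \frac{4}{5} \cdot 0 = 0$)
$V{\left(G,y \right)} = -199 + y$ ($V{\left(G,y \right)} = y - 199 = -199 + y$)
$\sqrt{V{\left(S D{\left(6 \right)} + T{\left(W{\left(3,0 \right)} \right)},g \right)} + 463719} = \sqrt{\left(-199 - 241\right) + 463719} = \sqrt{-440 + 463719} = \sqrt{463279}$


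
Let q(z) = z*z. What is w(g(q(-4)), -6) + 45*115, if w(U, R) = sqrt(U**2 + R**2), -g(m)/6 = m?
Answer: 5175 + 6*sqrt(257) ≈ 5271.2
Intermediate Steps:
q(z) = z**2
g(m) = -6*m
w(U, R) = sqrt(R**2 + U**2)
w(g(q(-4)), -6) + 45*115 = sqrt((-6)**2 + (-6*(-4)**2)**2) + 45*115 = sqrt(36 + (-6*16)**2) + 5175 = sqrt(36 + (-96)**2) + 5175 = sqrt(36 + 9216) + 5175 = sqrt(9252) + 5175 = 6*sqrt(257) + 5175 = 5175 + 6*sqrt(257)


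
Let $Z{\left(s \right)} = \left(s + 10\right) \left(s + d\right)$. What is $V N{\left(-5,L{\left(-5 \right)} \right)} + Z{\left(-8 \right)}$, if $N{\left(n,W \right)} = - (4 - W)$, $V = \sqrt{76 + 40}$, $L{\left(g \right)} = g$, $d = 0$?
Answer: $-16 - 18 \sqrt{29} \approx -112.93$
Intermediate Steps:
$V = 2 \sqrt{29}$ ($V = \sqrt{116} = 2 \sqrt{29} \approx 10.77$)
$N{\left(n,W \right)} = -4 + W$
$Z{\left(s \right)} = s \left(10 + s\right)$ ($Z{\left(s \right)} = \left(s + 10\right) \left(s + 0\right) = \left(10 + s\right) s = s \left(10 + s\right)$)
$V N{\left(-5,L{\left(-5 \right)} \right)} + Z{\left(-8 \right)} = 2 \sqrt{29} \left(-4 - 5\right) - 8 \left(10 - 8\right) = 2 \sqrt{29} \left(-9\right) - 16 = - 18 \sqrt{29} - 16 = -16 - 18 \sqrt{29}$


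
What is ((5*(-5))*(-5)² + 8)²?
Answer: 380689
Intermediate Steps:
((5*(-5))*(-5)² + 8)² = (-25*25 + 8)² = (-625 + 8)² = (-617)² = 380689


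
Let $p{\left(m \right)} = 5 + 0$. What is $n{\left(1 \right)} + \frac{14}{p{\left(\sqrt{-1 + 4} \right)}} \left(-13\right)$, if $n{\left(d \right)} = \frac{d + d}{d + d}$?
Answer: $- \frac{177}{5} \approx -35.4$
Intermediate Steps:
$n{\left(d \right)} = 1$ ($n{\left(d \right)} = \frac{2 d}{2 d} = 2 d \frac{1}{2 d} = 1$)
$p{\left(m \right)} = 5$
$n{\left(1 \right)} + \frac{14}{p{\left(\sqrt{-1 + 4} \right)}} \left(-13\right) = 1 + \frac{14}{5} \left(-13\right) = 1 - \frac{182}{5} = - \frac{177}{5}$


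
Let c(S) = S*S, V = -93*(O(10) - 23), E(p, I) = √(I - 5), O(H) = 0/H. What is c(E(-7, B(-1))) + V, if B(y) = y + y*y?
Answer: 2134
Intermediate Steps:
O(H) = 0
B(y) = y + y²
E(p, I) = √(-5 + I)
V = 2139 (V = -93*(0 - 23) = -93*(-23) = 2139)
c(S) = S²
c(E(-7, B(-1))) + V = (√(-5 - (1 - 1)))² + 2139 = (√(-5 - 1*0))² + 2139 = (√(-5 + 0))² + 2139 = (√(-5))² + 2139 = (I*√5)² + 2139 = -5 + 2139 = 2134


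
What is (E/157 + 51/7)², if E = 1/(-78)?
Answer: 390048962521/7348261284 ≈ 53.080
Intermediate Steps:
E = -1/78 ≈ -0.012821
(E/157 + 51/7)² = (-1/78/157 + 51/7)² = (-1/78*1/157 + 51*(⅐))² = (-1/12246 + 51/7)² = (624539/85722)² = 390048962521/7348261284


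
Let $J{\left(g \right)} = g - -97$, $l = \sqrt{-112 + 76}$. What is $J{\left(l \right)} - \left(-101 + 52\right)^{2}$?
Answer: $-2304 + 6 i \approx -2304.0 + 6.0 i$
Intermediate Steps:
$l = 6 i$ ($l = \sqrt{-36} = 6 i \approx 6.0 i$)
$J{\left(g \right)} = 97 + g$ ($J{\left(g \right)} = g + 97 = 97 + g$)
$J{\left(l \right)} - \left(-101 + 52\right)^{2} = \left(97 + 6 i\right) - \left(-101 + 52\right)^{2} = \left(97 + 6 i\right) - \left(-49\right)^{2} = \left(97 + 6 i\right) - 2401 = -2304 + 6 i$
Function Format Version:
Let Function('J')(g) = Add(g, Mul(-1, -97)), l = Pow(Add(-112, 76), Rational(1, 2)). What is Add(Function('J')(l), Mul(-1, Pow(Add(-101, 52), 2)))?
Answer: Add(-2304, Mul(6, I)) ≈ Add(-2304.0, Mul(6.0000, I))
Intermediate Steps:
l = Mul(6, I) (l = Pow(-36, Rational(1, 2)) = Mul(6, I) ≈ Mul(6.0000, I))
Function('J')(g) = Add(97, g) (Function('J')(g) = Add(g, 97) = Add(97, g))
Add(Function('J')(l), Mul(-1, Pow(Add(-101, 52), 2))) = Add(Add(97, Mul(6, I)), Mul(-1, Pow(Add(-101, 52), 2))) = Add(Add(97, Mul(6, I)), Mul(-1, Pow(-49, 2))) = Add(Add(97, Mul(6, I)), Mul(-1, 2401)) = Add(Add(97, Mul(6, I)), -2401) = Add(-2304, Mul(6, I))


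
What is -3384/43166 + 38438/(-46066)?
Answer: -453775513/497121239 ≈ -0.91281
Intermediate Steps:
-3384/43166 + 38438/(-46066) = -3384*1/43166 + 38438*(-1/46066) = -1692/21583 - 19219/23033 = -453775513/497121239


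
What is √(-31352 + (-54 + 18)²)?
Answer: 34*I*√26 ≈ 173.37*I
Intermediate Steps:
√(-31352 + (-54 + 18)²) = √(-31352 + (-36)²) = √(-31352 + 1296) = √(-30056) = 34*I*√26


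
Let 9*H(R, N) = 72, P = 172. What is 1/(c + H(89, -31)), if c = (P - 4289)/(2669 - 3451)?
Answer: 34/451 ≈ 0.075388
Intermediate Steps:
H(R, N) = 8 (H(R, N) = (⅑)*72 = 8)
c = 179/34 (c = (172 - 4289)/(2669 - 3451) = -4117/(-782) = -4117*(-1/782) = 179/34 ≈ 5.2647)
1/(c + H(89, -31)) = 1/(179/34 + 8) = 1/(451/34) = 34/451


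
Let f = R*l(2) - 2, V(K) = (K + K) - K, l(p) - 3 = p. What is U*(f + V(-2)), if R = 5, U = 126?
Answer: 2646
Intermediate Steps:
l(p) = 3 + p
V(K) = K (V(K) = 2*K - K = K)
f = 23 (f = 5*(3 + 2) - 2 = 5*5 - 2 = 25 - 2 = 23)
U*(f + V(-2)) = 126*(23 - 2) = 126*21 = 2646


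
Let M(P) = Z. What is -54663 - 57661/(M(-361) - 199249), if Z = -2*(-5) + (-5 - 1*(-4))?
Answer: -10890998459/199240 ≈ -54663.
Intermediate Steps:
Z = 9 (Z = 10 + (-5 + 4) = 10 - 1 = 9)
M(P) = 9
-54663 - 57661/(M(-361) - 199249) = -54663 - 57661/(9 - 199249) = -54663 - 57661/(-199240) = -54663 - 57661*(-1)/199240 = -54663 - 1*(-57661/199240) = -54663 + 57661/199240 = -10890998459/199240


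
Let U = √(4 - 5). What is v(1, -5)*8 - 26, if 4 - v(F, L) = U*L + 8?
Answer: -58 + 40*I ≈ -58.0 + 40.0*I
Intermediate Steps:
U = I (U = √(-1) = I ≈ 1.0*I)
v(F, L) = -4 - I*L (v(F, L) = 4 - (I*L + 8) = 4 - (8 + I*L) = 4 + (-8 - I*L) = -4 - I*L)
v(1, -5)*8 - 26 = (-4 - 1*I*(-5))*8 - 26 = (-4 + 5*I)*8 - 26 = (-32 + 40*I) - 26 = -58 + 40*I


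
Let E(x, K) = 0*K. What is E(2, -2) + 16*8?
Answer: 128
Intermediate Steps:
E(x, K) = 0
E(2, -2) + 16*8 = 0 + 16*8 = 0 + 128 = 128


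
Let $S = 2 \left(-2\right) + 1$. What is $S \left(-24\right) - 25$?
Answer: $47$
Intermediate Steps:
$S = -3$ ($S = -4 + 1 = -3$)
$S \left(-24\right) - 25 = \left(-3\right) \left(-24\right) - 25 = 72 - 25 = 47$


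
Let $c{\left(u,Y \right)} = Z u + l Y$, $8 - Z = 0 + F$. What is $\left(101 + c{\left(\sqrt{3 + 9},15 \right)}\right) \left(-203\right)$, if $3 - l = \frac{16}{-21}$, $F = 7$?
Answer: $-31958 - 406 \sqrt{3} \approx -32661.0$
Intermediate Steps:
$l = \frac{79}{21}$ ($l = 3 - \frac{16}{-21} = 3 - 16 \left(- \frac{1}{21}\right) = 3 - - \frac{16}{21} = 3 + \frac{16}{21} = \frac{79}{21} \approx 3.7619$)
$Z = 1$ ($Z = 8 - \left(0 + 7\right) = 8 - 7 = 1$)
$c{\left(u,Y \right)} = u + \frac{79 Y}{21}$ ($c{\left(u,Y \right)} = 1 u + \frac{79 Y}{21} = u + \frac{79 Y}{21}$)
$\left(101 + c{\left(\sqrt{3 + 9},15 \right)}\right) \left(-203\right) = \left(101 + \left(\sqrt{3 + 9} + \frac{79}{21} \cdot 15\right)\right) \left(-203\right) = \left(101 + \left(\sqrt{12} + \frac{395}{7}\right)\right) \left(-203\right) = \left(101 + \left(2 \sqrt{3} + \frac{395}{7}\right)\right) \left(-203\right) = \left(101 + \left(\frac{395}{7} + 2 \sqrt{3}\right)\right) \left(-203\right) = \left(\frac{1102}{7} + 2 \sqrt{3}\right) \left(-203\right) = -31958 - 406 \sqrt{3}$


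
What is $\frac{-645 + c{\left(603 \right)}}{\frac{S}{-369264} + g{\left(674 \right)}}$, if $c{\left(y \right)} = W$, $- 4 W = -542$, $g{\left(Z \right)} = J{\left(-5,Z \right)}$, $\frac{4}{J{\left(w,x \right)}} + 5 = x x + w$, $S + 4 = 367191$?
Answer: $\frac{14244268145688}{27799848781} \approx 512.39$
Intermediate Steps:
$S = 367187$ ($S = -4 + 367191 = 367187$)
$J{\left(w,x \right)} = \frac{4}{-5 + w + x^{2}}$ ($J{\left(w,x \right)} = \frac{4}{-5 + \left(x x + w\right)} = \frac{4}{-5 + \left(x^{2} + w\right)} = \frac{4}{-5 + \left(w + x^{2}\right)} = \frac{4}{-5 + w + x^{2}}$)
$g{\left(Z \right)} = \frac{4}{-10 + Z^{2}}$ ($g{\left(Z \right)} = \frac{4}{-5 - 5 + Z^{2}} = \frac{4}{-10 + Z^{2}}$)
$W = \frac{271}{2}$ ($W = \left(- \frac{1}{4}\right) \left(-542\right) = \frac{271}{2} \approx 135.5$)
$c{\left(y \right)} = \frac{271}{2}$
$\frac{-645 + c{\left(603 \right)}}{\frac{S}{-369264} + g{\left(674 \right)}} = \frac{-645 + \frac{271}{2}}{\frac{367187}{-369264} + \frac{4}{-10 + 674^{2}}} = - \frac{1019}{2 \left(367187 \left(- \frac{1}{369264}\right) + \frac{4}{-10 + 454276}\right)} = - \frac{1019}{2 \left(- \frac{367187}{369264} + \frac{4}{454266}\right)} = - \frac{1019}{2 \left(- \frac{367187}{369264} + 4 \cdot \frac{1}{454266}\right)} = - \frac{1019}{2 \left(- \frac{367187}{369264} + \frac{2}{227133}\right)} = - \frac{1019}{2 \left(- \frac{27799848781}{27957346704}\right)} = \left(- \frac{1019}{2}\right) \left(- \frac{27957346704}{27799848781}\right) = \frac{14244268145688}{27799848781}$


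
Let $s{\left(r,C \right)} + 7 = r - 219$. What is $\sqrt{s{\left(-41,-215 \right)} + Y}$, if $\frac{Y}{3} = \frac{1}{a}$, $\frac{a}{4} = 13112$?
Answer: $\frac{3 i \sqrt{5100427046}}{13112} \approx 16.34 i$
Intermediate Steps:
$a = 52448$ ($a = 4 \cdot 13112 = 52448$)
$s{\left(r,C \right)} = -226 + r$ ($s{\left(r,C \right)} = -7 + \left(r - 219\right) = -7 + \left(-219 + r\right) = -226 + r$)
$Y = \frac{3}{52448} \approx 5.72 \cdot 10^{-5}$
$\sqrt{s{\left(-41,-215 \right)} + Y} = \sqrt{\left(-226 - 41\right) + \frac{3}{52448}} = \sqrt{-267 + \frac{3}{52448}} = \sqrt{- \frac{14003613}{52448}} = \frac{3 i \sqrt{5100427046}}{13112}$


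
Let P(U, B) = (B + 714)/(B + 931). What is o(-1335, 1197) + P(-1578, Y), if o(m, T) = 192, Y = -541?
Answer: 75053/390 ≈ 192.44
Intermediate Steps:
P(U, B) = (714 + B)/(931 + B)
o(-1335, 1197) + P(-1578, Y) = 192 + (714 - 541)/(931 - 541) = 192 + 173/390 = 75053/390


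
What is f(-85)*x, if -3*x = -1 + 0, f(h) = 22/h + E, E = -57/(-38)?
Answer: 211/510 ≈ 0.41373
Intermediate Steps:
E = 3/2 (E = -57*(-1/38) = 3/2 ≈ 1.5000)
f(h) = 3/2 + 22/h (f(h) = 22/h + 3/2 = 3/2 + 22/h)
x = ⅓ (x = -(-1 + 0)/3 = -⅓*(-1) = ⅓ ≈ 0.33333)
f(-85)*x = (3/2 + 22/(-85))*(⅓) = (3/2 + 22*(-1/85))*(⅓) = (3/2 - 22/85)*(⅓) = (211/170)*(⅓) = 211/510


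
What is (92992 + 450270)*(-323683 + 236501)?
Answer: -47362667684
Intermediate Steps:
(92992 + 450270)*(-323683 + 236501) = 543262*(-87182) = -47362667684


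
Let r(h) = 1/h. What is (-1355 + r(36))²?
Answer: 2379390841/1296 ≈ 1.8360e+6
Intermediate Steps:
(-1355 + r(36))² = (-1355 + 1/36)² = (-48779/36)² = 2379390841/1296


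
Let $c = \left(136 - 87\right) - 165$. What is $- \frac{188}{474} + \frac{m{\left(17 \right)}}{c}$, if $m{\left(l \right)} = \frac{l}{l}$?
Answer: $- \frac{11141}{27492} \approx -0.40525$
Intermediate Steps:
$c = -116$ ($c = 49 - 165 = -116$)
$m{\left(l \right)} = 1$
$- \frac{188}{474} + \frac{m{\left(17 \right)}}{c} = - \frac{188}{474} + 1 \frac{1}{-116} = \left(-188\right) \frac{1}{474} + 1 \left(- \frac{1}{116}\right) = - \frac{94}{237} - \frac{1}{116} = - \frac{11141}{27492}$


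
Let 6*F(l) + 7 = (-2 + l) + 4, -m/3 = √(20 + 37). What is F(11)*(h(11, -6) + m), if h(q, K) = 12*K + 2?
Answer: -70 - 3*√57 ≈ -92.650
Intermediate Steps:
m = -3*√57 (m = -3*√(20 + 37) = -3*√57 ≈ -22.650)
h(q, K) = 2 + 12*K
F(l) = -⅚ + l/6 (F(l) = -7/6 + ((-2 + l) + 4)/6 = -7/6 + (2 + l)/6 = -7/6 + (⅓ + l/6) = -⅚ + l/6)
F(11)*(h(11, -6) + m) = (-⅚ + (⅙)*11)*((2 + 12*(-6)) - 3*√57) = (-⅚ + 11/6)*((2 - 72) - 3*√57) = 1*(-70 - 3*√57) = -70 - 3*√57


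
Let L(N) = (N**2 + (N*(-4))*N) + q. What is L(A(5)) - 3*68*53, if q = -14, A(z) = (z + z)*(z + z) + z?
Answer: -43901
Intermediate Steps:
A(z) = z + 4*z**2 (A(z) = (2*z)*(2*z) + z = 4*z**2 + z = z + 4*z**2)
L(N) = -14 - 3*N**2 (L(N) = (N**2 + (N*(-4))*N) - 14 = (N**2 + (-4*N)*N) - 14 = (N**2 - 4*N**2) - 14 = -3*N**2 - 14 = -14 - 3*N**2)
L(A(5)) - 3*68*53 = (-14 - 3*25*(1 + 4*5)**2) - 3*68*53 = (-14 - 3*25*(1 + 20)**2) - 204*53 = (-14 - 3*(5*21)**2) - 10812 = (-14 - 3*105**2) - 10812 = (-14 - 3*11025) - 10812 = (-14 - 33075) - 10812 = -33089 - 10812 = -43901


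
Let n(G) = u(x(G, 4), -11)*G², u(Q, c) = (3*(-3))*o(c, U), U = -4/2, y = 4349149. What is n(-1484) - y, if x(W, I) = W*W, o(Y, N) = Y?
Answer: 213674195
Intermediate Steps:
U = -2 (U = -4*½ = -2)
x(W, I) = W²
u(Q, c) = -9*c (u(Q, c) = (3*(-3))*c = -9*c)
n(G) = 99*G² (n(G) = (-9*(-11))*G² = 99*G²)
n(-1484) - y = 99*(-1484)² - 1*4349149 = 99*2202256 - 4349149 = 218023344 - 4349149 = 213674195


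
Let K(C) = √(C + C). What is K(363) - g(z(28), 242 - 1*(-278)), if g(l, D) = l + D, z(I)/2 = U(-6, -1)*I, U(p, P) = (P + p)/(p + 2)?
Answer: -618 + 11*√6 ≈ -591.06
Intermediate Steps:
U(p, P) = (P + p)/(2 + p)
K(C) = √2*√C (K(C) = √(2*C) = √2*√C)
z(I) = 7*I/2 (z(I) = 2*(((-1 - 6)/(2 - 6))*I) = 2*((-7/(-4))*I) = 2*((-¼*(-7))*I) = 2*(7*I/4) = 7*I/2)
g(l, D) = D + l
K(363) - g(z(28), 242 - 1*(-278)) = √2*√363 - ((242 - 1*(-278)) + (7/2)*28) = √2*(11*√3) - ((242 + 278) + 98) = 11*√6 - (520 + 98) = 11*√6 - 1*618 = 11*√6 - 618 = -618 + 11*√6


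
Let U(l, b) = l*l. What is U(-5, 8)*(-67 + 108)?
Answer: 1025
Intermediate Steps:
U(l, b) = l**2
U(-5, 8)*(-67 + 108) = (-5)**2*(-67 + 108) = 25*41 = 1025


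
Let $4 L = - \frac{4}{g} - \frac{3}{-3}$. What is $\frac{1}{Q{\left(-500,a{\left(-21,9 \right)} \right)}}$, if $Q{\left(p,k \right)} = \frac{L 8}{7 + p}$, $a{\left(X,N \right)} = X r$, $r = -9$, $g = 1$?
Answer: $\frac{493}{6} \approx 82.167$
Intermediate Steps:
$L = - \frac{3}{4}$ ($L = \frac{- \frac{4}{1} - \frac{3}{-3}}{4} = \frac{\left(-4\right) 1 - -1}{4} = \frac{-4 + 1}{4} = \frac{1}{4} \left(-3\right) = - \frac{3}{4} \approx -0.75$)
$a{\left(X,N \right)} = - 9 X$ ($a{\left(X,N \right)} = X \left(-9\right) = - 9 X$)
$Q{\left(p,k \right)} = - \frac{6}{7 + p}$ ($Q{\left(p,k \right)} = \frac{\left(- \frac{3}{4}\right) 8}{7 + p} = - \frac{6}{7 + p}$)
$\frac{1}{Q{\left(-500,a{\left(-21,9 \right)} \right)}} = \frac{1}{\left(-6\right) \frac{1}{7 - 500}} = \frac{1}{\left(-6\right) \frac{1}{-493}} = \frac{1}{\left(-6\right) \left(- \frac{1}{493}\right)} = \frac{1}{\frac{6}{493}} = \frac{493}{6}$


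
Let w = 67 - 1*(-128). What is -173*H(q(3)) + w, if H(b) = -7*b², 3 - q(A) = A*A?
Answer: 43791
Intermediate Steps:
q(A) = 3 - A² (q(A) = 3 - A*A = 3 - A²)
w = 195 (w = 67 + 128 = 195)
-173*H(q(3)) + w = -(-1211)*(3 - 1*3²)² + 195 = -(-1211)*(3 - 1*9)² + 195 = -(-1211)*(3 - 9)² + 195 = -(-1211)*(-6)² + 195 = -(-1211)*36 + 195 = -173*(-252) + 195 = 43596 + 195 = 43791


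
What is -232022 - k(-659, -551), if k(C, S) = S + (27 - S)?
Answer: -232049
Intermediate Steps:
k(C, S) = 27
-232022 - k(-659, -551) = -232022 - 1*27 = -232022 - 27 = -232049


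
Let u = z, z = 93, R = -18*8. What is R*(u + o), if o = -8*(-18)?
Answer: -34128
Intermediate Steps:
R = -144
o = 144
u = 93
R*(u + o) = -144*(93 + 144) = -144*237 = -34128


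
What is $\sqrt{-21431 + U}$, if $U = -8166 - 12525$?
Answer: $i \sqrt{42122} \approx 205.24 i$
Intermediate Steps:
$U = -20691$ ($U = -8166 - 12525 = -20691$)
$\sqrt{-21431 + U} = \sqrt{-21431 - 20691} = \sqrt{-42122} = i \sqrt{42122}$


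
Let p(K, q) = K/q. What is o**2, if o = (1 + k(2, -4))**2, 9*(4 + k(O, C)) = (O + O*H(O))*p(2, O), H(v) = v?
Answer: 2401/81 ≈ 29.642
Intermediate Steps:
k(O, C) = -4 + 2*(O + O**2)/(9*O) (k(O, C) = -4 + ((O + O*O)*(2/O))/9 = -4 + ((O + O**2)*(2/O))/9 = -4 + (2*(O + O**2)/O)/9 = -4 + 2*(O + O**2)/(9*O))
o = 49/9 (o = (1 + (-34/9 + (2/9)*2))**2 = (1 + (-34/9 + 4/9))**2 = (1 - 10/3)**2 = (-7/3)**2 = 49/9 ≈ 5.4444)
o**2 = (49/9)**2 = 2401/81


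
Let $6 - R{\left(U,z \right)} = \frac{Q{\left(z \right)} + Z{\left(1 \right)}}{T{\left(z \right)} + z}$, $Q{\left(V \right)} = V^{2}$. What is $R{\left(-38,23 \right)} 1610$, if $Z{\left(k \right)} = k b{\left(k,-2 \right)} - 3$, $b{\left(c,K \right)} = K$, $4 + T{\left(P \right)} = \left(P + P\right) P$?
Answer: $\frac{9560180}{1077} \approx 8876.7$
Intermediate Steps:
$T{\left(P \right)} = -4 + 2 P^{2}$ ($T{\left(P \right)} = -4 + \left(P + P\right) P = -4 + 2 P P = -4 + 2 P^{2}$)
$Z{\left(k \right)} = -3 - 2 k$ ($Z{\left(k \right)} = k \left(-2\right) - 3 = - 2 k - 3 = -3 - 2 k$)
$R{\left(U,z \right)} = 6 - \frac{-5 + z^{2}}{-4 + z + 2 z^{2}}$ ($R{\left(U,z \right)} = 6 - \frac{z^{2} - 5}{\left(-4 + 2 z^{2}\right) + z} = 6 - \frac{z^{2} - 5}{-4 + z + 2 z^{2}} = 6 - \frac{-5 + z^{2}}{-4 + z + 2 z^{2}}$)
$R{\left(-38,23 \right)} 1610 = \frac{-19 + 6 \cdot 23 + 11 \cdot 23^{2}}{-4 + 23 + 2 \cdot 23^{2}} \cdot 1610 = \frac{-19 + 138 + 11 \cdot 529}{-4 + 23 + 2 \cdot 529} \cdot 1610 = \frac{-19 + 138 + 5819}{-4 + 23 + 1058} \cdot 1610 = \frac{1}{1077} \cdot 5938 \cdot 1610 = \frac{5938}{1077} \cdot 1610 = \frac{9560180}{1077}$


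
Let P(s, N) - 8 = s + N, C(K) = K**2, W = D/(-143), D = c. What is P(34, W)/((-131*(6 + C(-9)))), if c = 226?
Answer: -5780/1629771 ≈ -0.0035465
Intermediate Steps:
D = 226
W = -226/143 (W = 226/(-143) = 226*(-1/143) = -226/143 ≈ -1.5804)
P(s, N) = 8 + N + s (P(s, N) = 8 + (s + N) = 8 + (N + s) = 8 + N + s)
P(34, W)/((-131*(6 + C(-9)))) = (8 - 226/143 + 34)/((-131*(6 + (-9)**2))) = 5780/(143*((-131*(6 + 81)))) = 5780/(143*((-131*87))) = (5780/143)/(-11397) = (5780/143)*(-1/11397) = -5780/1629771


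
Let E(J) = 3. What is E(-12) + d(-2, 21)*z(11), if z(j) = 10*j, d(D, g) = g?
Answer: 2313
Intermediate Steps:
E(-12) + d(-2, 21)*z(11) = 3 + 21*(10*11) = 3 + 21*110 = 3 + 2310 = 2313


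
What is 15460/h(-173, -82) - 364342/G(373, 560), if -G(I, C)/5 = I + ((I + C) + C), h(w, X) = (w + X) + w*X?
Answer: 2609945101/64988115 ≈ 40.160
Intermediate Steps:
h(w, X) = X + w + X*w (h(w, X) = (X + w) + X*w = X + w + X*w)
G(I, C) = -10*C - 10*I (G(I, C) = -5*(I + ((I + C) + C)) = -5*(I + ((C + I) + C)) = -5*(I + (I + 2*C)) = -5*(2*C + 2*I) = -10*C - 10*I)
15460/h(-173, -82) - 364342/G(373, 560) = 15460/(-82 - 173 - 82*(-173)) - 364342/(-10*560 - 10*373) = 15460/(-82 - 173 + 14186) - 364342/(-5600 - 3730) = 15460/13931 - 364342/(-9330) = 15460*(1/13931) - 364342*(-1/9330) = 15460/13931 + 182171/4665 = 2609945101/64988115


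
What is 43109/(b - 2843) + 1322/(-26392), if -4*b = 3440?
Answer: -571314047/48864788 ≈ -11.692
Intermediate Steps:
b = -860 (b = -¼*3440 = -860)
43109/(b - 2843) + 1322/(-26392) = 43109/(-860 - 2843) + 1322/(-26392) = 43109/(-3703) + 1322*(-1/26392) = 43109*(-1/3703) - 661/13196 = -43109/3703 - 661/13196 = -571314047/48864788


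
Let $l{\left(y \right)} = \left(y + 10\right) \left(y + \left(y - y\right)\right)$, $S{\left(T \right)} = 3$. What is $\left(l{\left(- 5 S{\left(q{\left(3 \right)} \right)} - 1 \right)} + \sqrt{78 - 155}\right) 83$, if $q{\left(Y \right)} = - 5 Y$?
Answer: $7968 + 83 i \sqrt{77} \approx 7968.0 + 728.32 i$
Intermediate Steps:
$l{\left(y \right)} = y \left(10 + y\right)$ ($l{\left(y \right)} = \left(10 + y\right) \left(y + 0\right) = \left(10 + y\right) y = y \left(10 + y\right)$)
$\left(l{\left(- 5 S{\left(q{\left(3 \right)} \right)} - 1 \right)} + \sqrt{78 - 155}\right) 83 = \left(\left(\left(-5\right) 3 - 1\right) \left(10 - 16\right) + \sqrt{78 - 155}\right) 83 = \left(\left(-15 - 1\right) \left(10 - 16\right) + \sqrt{-77}\right) 83 = \left(- 16 \left(10 - 16\right) + i \sqrt{77}\right) 83 = \left(\left(-16\right) \left(-6\right) + i \sqrt{77}\right) 83 = \left(96 + i \sqrt{77}\right) 83 = 7968 + 83 i \sqrt{77}$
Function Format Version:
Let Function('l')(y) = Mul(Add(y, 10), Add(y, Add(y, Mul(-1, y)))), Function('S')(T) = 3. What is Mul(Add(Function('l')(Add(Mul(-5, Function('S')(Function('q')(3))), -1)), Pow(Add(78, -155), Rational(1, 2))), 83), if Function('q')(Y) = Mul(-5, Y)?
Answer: Add(7968, Mul(83, I, Pow(77, Rational(1, 2)))) ≈ Add(7968.0, Mul(728.32, I))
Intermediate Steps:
Function('l')(y) = Mul(y, Add(10, y)) (Function('l')(y) = Mul(Add(10, y), Add(y, 0)) = Mul(Add(10, y), y) = Mul(y, Add(10, y)))
Mul(Add(Function('l')(Add(Mul(-5, Function('S')(Function('q')(3))), -1)), Pow(Add(78, -155), Rational(1, 2))), 83) = Mul(Add(Mul(Add(Mul(-5, 3), -1), Add(10, Add(Mul(-5, 3), -1))), Pow(Add(78, -155), Rational(1, 2))), 83) = Mul(Add(Mul(Add(-15, -1), Add(10, Add(-15, -1))), Pow(-77, Rational(1, 2))), 83) = Mul(Add(Mul(-16, Add(10, -16)), Mul(I, Pow(77, Rational(1, 2)))), 83) = Mul(Add(Mul(-16, -6), Mul(I, Pow(77, Rational(1, 2)))), 83) = Mul(Add(96, Mul(I, Pow(77, Rational(1, 2)))), 83) = Add(7968, Mul(83, I, Pow(77, Rational(1, 2))))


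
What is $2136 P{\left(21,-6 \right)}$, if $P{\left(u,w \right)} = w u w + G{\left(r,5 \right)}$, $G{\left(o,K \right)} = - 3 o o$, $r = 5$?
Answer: $1454616$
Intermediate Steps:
$G{\left(o,K \right)} = - 3 o^{2}$
$P{\left(u,w \right)} = -75 + u w^{2}$ ($P{\left(u,w \right)} = w u w - 3 \cdot 5^{2} = u w w - 75 = u w^{2} - 75 = -75 + u w^{2}$)
$2136 P{\left(21,-6 \right)} = 2136 \left(-75 + 21 \left(-6\right)^{2}\right) = 2136 \left(-75 + 21 \cdot 36\right) = 2136 \left(-75 + 756\right) = 2136 \cdot 681 = 1454616$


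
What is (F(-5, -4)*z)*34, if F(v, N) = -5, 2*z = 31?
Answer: -2635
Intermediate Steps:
z = 31/2 (z = (½)*31 = 31/2 ≈ 15.500)
(F(-5, -4)*z)*34 = -5*31/2*34 = -155/2*34 = -2635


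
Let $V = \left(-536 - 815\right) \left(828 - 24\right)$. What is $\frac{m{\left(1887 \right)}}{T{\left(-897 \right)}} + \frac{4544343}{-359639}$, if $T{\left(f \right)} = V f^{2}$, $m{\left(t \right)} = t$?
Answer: $- \frac{189124630710019321}{14967310577634324} \approx -12.636$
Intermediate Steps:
$V = -1086204$ ($V = \left(-1351\right) 804 = -1086204$)
$T{\left(f \right)} = - 1086204 f^{2}$
$\frac{m{\left(1887 \right)}}{T{\left(-897 \right)}} + \frac{4544343}{-359639} = \frac{1887}{\left(-1086204\right) \left(-897\right)^{2}} + \frac{4544343}{-359639} = \frac{1887}{\left(-1086204\right) 804609} + 4544343 \left(- \frac{1}{359639}\right) = \frac{1887}{-873969514236} - \frac{4544343}{359639} = 1887 \left(- \frac{1}{873969514236}\right) - \frac{4544343}{359639} = - \frac{629}{291323171412} - \frac{4544343}{359639} = - \frac{189124630710019321}{14967310577634324}$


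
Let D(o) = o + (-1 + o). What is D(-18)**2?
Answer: 1369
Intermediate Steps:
D(o) = -1 + 2*o
D(-18)**2 = (-1 + 2*(-18))**2 = (-1 - 36)**2 = (-37)**2 = 1369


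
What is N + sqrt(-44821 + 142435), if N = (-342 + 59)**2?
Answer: 80089 + 3*sqrt(10846) ≈ 80401.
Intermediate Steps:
N = 80089 (N = (-283)**2 = 80089)
N + sqrt(-44821 + 142435) = 80089 + sqrt(-44821 + 142435) = 80089 + sqrt(97614) = 80089 + 3*sqrt(10846)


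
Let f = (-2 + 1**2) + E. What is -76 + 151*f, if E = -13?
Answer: -2190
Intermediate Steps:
f = -14 (f = (-2 + 1**2) - 13 = (-2 + 1) - 13 = -1 - 13 = -14)
-76 + 151*f = -76 + 151*(-14) = -76 - 2114 = -2190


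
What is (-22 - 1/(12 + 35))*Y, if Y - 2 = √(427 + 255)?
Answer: -2070/47 - 1035*√682/47 ≈ -619.13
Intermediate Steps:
Y = 2 + √682 (Y = 2 + √(427 + 255) = 2 + √682 ≈ 28.115)
(-22 - 1/(12 + 35))*Y = (-22 - 1/(12 + 35))*(2 + √682) = (-22 - 1/47)*(2 + √682) = -1035*(2 + √682)/47 = -2070/47 - 1035*√682/47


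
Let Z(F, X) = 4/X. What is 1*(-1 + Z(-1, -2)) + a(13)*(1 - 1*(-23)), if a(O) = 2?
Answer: 45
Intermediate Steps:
1*(-1 + Z(-1, -2)) + a(13)*(1 - 1*(-23)) = 1*(-1 + 4/(-2)) + 2*(1 - 1*(-23)) = 1*(-1 + 4*(-1/2)) + 2*(1 + 23) = 1*(-1 - 2) + 2*24 = 1*(-3) + 48 = -3 + 48 = 45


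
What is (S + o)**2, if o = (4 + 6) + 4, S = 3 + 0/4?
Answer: 289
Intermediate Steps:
S = 3 (S = 3 + (1/4)*0 = 3 + 0 = 3)
o = 14 (o = 10 + 4 = 14)
(S + o)**2 = (3 + 14)**2 = 17**2 = 289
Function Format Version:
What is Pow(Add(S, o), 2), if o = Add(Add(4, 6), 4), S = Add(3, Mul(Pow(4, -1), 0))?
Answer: 289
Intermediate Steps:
S = 3 (S = Add(3, Mul(Rational(1, 4), 0)) = Add(3, 0) = 3)
o = 14 (o = Add(10, 4) = 14)
Pow(Add(S, o), 2) = Pow(Add(3, 14), 2) = Pow(17, 2) = 289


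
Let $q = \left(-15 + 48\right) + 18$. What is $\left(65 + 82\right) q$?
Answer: $7497$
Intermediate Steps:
$q = 51$ ($q = 33 + 18 = 51$)
$\left(65 + 82\right) q = \left(65 + 82\right) 51 = 147 \cdot 51 = 7497$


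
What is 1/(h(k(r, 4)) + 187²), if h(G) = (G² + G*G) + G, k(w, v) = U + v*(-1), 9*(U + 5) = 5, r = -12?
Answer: 81/2843357 ≈ 2.8487e-5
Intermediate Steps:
U = -40/9 (U = -5 + (⅑)*5 = -5 + 5/9 = -40/9 ≈ -4.4444)
k(w, v) = -40/9 - v (k(w, v) = -40/9 + v*(-1) = -40/9 - v)
h(G) = G + 2*G² (h(G) = (G² + G²) + G = 2*G² + G = G + 2*G²)
1/(h(k(r, 4)) + 187²) = 1/((-40/9 - 1*4)*(1 + 2*(-40/9 - 1*4)) + 187²) = 1/((-40/9 - 4)*(1 + 2*(-40/9 - 4)) + 34969) = 1/(-76*(1 + 2*(-76/9))/9 + 34969) = 1/(-76*(1 - 152/9)/9 + 34969) = 1/(-76/9*(-143/9) + 34969) = 1/(10868/81 + 34969) = 1/(2843357/81) = 81/2843357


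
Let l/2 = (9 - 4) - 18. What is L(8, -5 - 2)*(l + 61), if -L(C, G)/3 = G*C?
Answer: 5880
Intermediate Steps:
l = -26 (l = 2*((9 - 4) - 18) = 2*(5 - 18) = 2*(-13) = -26)
L(C, G) = -3*C*G (L(C, G) = -3*G*C = -3*C*G)
L(8, -5 - 2)*(l + 61) = (-3*8*(-5 - 2))*(-26 + 61) = -3*8*(-7)*35 = 168*35 = 5880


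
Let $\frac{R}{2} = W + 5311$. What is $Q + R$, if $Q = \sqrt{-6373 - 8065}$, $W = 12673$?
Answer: $35968 + i \sqrt{14438} \approx 35968.0 + 120.16 i$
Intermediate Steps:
$R = 35968$ ($R = 2 \left(12673 + 5311\right) = 2 \cdot 17984 = 35968$)
$Q = i \sqrt{14438}$ ($Q = \sqrt{-14438} = i \sqrt{14438} \approx 120.16 i$)
$Q + R = i \sqrt{14438} + 35968 = 35968 + i \sqrt{14438}$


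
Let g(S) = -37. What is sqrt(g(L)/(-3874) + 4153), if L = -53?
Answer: sqrt(62327852366)/3874 ≈ 64.444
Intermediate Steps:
sqrt(g(L)/(-3874) + 4153) = sqrt(-37/(-3874) + 4153) = sqrt(-37*(-1/3874) + 4153) = sqrt(37/3874 + 4153) = sqrt(16088759/3874) = sqrt(62327852366)/3874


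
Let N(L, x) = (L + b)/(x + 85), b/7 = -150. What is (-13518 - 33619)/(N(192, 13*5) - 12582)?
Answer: 1178425/314693 ≈ 3.7447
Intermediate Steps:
b = -1050 (b = 7*(-150) = -1050)
N(L, x) = (-1050 + L)/(85 + x) (N(L, x) = (L - 1050)/(x + 85) = (-1050 + L)/(85 + x))
(-13518 - 33619)/(N(192, 13*5) - 12582) = (-13518 - 33619)/((-1050 + 192)/(85 + 13*5) - 12582) = -47137/(-858/(85 + 65) - 12582) = -47137/(-858/150 - 12582) = -47137/((1/150)*(-858) - 12582) = -47137/(-143/25 - 12582) = -47137/(-314693/25) = -47137*(-25/314693) = 1178425/314693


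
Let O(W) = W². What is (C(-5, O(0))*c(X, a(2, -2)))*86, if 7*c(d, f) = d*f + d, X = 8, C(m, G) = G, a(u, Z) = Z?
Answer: 0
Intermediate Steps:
c(d, f) = d/7 + d*f/7 (c(d, f) = (d*f + d)/7 = (d + d*f)/7 = d/7 + d*f/7)
(C(-5, O(0))*c(X, a(2, -2)))*86 = (0²*((⅐)*8*(1 - 2)))*86 = (0*((⅐)*8*(-1)))*86 = (0*(-8/7))*86 = 0*86 = 0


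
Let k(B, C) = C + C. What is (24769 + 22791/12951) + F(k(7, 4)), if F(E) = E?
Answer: 106969906/4317 ≈ 24779.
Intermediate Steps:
k(B, C) = 2*C
(24769 + 22791/12951) + F(k(7, 4)) = (24769 + 22791/12951) + 2*4 = (24769 + 22791*(1/12951)) + 8 = (24769 + 7597/4317) + 8 = 106935370/4317 + 8 = 106969906/4317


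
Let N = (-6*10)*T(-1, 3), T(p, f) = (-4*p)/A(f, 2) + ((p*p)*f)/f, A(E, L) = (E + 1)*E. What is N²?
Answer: 6400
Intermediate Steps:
A(E, L) = E*(1 + E) (A(E, L) = (1 + E)*E = E*(1 + E))
T(p, f) = p² - 4*p/(f*(1 + f)) (T(p, f) = (-4*p)/((f*(1 + f))) + ((p*p)*f)/f = (-4*p)*(1/(f*(1 + f))) + (p²*f)/f = -4*p/(f*(1 + f)) + (f*p²)/f = -4*p/(f*(1 + f)) + p² = p² - 4*p/(f*(1 + f)))
N = -80 (N = (-6*10)*(-1*(-4 + 3*(-1)*(1 + 3))/(3*(1 + 3))) = -(-60)*(-4 + 3*(-1)*4)/(3*4) = -(-60)*(-4 - 12)/(3*4) = -(-60)*(-16)/(3*4) = -60*4/3 = -80)
N² = (-80)² = 6400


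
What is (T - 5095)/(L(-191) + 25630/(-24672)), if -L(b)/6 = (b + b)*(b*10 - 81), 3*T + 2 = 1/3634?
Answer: 114216879592/102285779739319 ≈ 0.0011166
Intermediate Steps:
T = -7267/10902 (T = -⅔ + (⅓)/3634 = -⅔ + (⅓)*(1/3634) = -⅔ + 1/10902 = -7267/10902 ≈ -0.66657)
L(b) = -12*b*(-81 + 10*b) (L(b) = -6*(b + b)*(b*10 - 81) = -6*2*b*(10*b - 81) = -6*2*b*(-81 + 10*b) = -12*b*(-81 + 10*b))
(T - 5095)/(L(-191) + 25630/(-24672)) = (-7267/10902 - 5095)/(12*(-191)*(81 - 10*(-191)) + 25630/(-24672)) = -55552957/(10902*(12*(-191)*(81 + 1910) + 25630*(-1/24672))) = -55552957/(10902*(12*(-191)*1991 - 12815/12336)) = -55552957/(10902*(-4563372 - 12815/12336)) = -55552957/(10902*(-56293769807/12336)) = -55552957/10902*(-12336/56293769807) = 114216879592/102285779739319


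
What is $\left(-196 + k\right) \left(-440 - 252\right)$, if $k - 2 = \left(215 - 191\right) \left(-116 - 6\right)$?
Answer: $2160424$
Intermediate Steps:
$k = -2926$ ($k = 2 + \left(215 - 191\right) \left(-116 - 6\right) = 2 + 24 \left(-122\right) = 2 - 2928 = -2926$)
$\left(-196 + k\right) \left(-440 - 252\right) = \left(-196 - 2926\right) \left(-440 - 252\right) = \left(-3122\right) \left(-692\right) = 2160424$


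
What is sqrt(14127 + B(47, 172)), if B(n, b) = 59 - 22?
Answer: 2*sqrt(3541) ≈ 119.01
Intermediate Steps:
B(n, b) = 37
sqrt(14127 + B(47, 172)) = sqrt(14127 + 37) = sqrt(14164) = 2*sqrt(3541)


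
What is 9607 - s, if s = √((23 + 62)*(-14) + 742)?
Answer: 9607 - 8*I*√7 ≈ 9607.0 - 21.166*I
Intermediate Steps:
s = 8*I*√7 (s = √(85*(-14) + 742) = √(-1190 + 742) = √(-448) = 8*I*√7 ≈ 21.166*I)
9607 - s = 9607 - 8*I*√7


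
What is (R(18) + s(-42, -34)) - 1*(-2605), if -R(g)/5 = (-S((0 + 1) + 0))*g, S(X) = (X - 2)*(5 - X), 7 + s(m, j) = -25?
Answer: 2213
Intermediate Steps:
s(m, j) = -32 (s(m, j) = -7 - 25 = -32)
S(X) = (-2 + X)*(5 - X)
R(g) = -20*g (R(g) = -5*(-(-10 - ((0 + 1) + 0)**2 + 7*((0 + 1) + 0)))*g = -5*(-(-10 - (1 + 0)**2 + 7*(1 + 0)))*g = -5*(-(-10 - 1*1**2 + 7*1))*g = -5*(-(-10 - 1*1 + 7))*g = -5*(-(-10 - 1 + 7))*g = -5*(-1*(-4))*g = -20*g)
(R(18) + s(-42, -34)) - 1*(-2605) = (-20*18 - 32) - 1*(-2605) = (-360 - 32) + 2605 = -392 + 2605 = 2213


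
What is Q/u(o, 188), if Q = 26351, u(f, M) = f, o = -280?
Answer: -26351/280 ≈ -94.111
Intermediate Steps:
Q/u(o, 188) = 26351/(-280) = 26351*(-1/280) = -26351/280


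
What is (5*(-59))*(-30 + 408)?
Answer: -111510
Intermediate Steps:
(5*(-59))*(-30 + 408) = -295*378 = -111510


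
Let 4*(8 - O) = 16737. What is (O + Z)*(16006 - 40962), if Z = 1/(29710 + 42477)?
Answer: 7523509221609/72187 ≈ 1.0422e+8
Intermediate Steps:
Z = 1/72187 ≈ 1.3853e-5
O = -16705/4 (O = 8 - ¼*16737 = 8 - 16737/4 = -16705/4 ≈ -4176.3)
(O + Z)*(16006 - 40962) = (-16705/4 + 1/72187)*(16006 - 40962) = -1205883831/288748*(-24956) = 7523509221609/72187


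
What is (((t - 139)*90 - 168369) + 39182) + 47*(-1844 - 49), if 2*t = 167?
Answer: -223153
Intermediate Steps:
t = 167/2 (t = (½)*167 = 167/2 ≈ 83.500)
(((t - 139)*90 - 168369) + 39182) + 47*(-1844 - 49) = (((167/2 - 139)*90 - 168369) + 39182) + 47*(-1844 - 49) = ((-111/2*90 - 168369) + 39182) + 47*(-1893) = ((-4995 - 168369) + 39182) - 88971 = (-173364 + 39182) - 88971 = -134182 - 88971 = -223153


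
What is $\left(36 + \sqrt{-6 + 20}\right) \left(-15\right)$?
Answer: $-540 - 15 \sqrt{14} \approx -596.13$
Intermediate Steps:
$\left(36 + \sqrt{-6 + 20}\right) \left(-15\right) = \left(36 + \sqrt{14}\right) \left(-15\right) = -540 - 15 \sqrt{14}$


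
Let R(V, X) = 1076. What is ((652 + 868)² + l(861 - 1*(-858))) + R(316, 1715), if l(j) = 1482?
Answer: 2312958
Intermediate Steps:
((652 + 868)² + l(861 - 1*(-858))) + R(316, 1715) = ((652 + 868)² + 1482) + 1076 = (1520² + 1482) + 1076 = (2310400 + 1482) + 1076 = 2311882 + 1076 = 2312958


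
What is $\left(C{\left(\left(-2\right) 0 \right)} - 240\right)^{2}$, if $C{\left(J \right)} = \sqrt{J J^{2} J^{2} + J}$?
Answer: $57600$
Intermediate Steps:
$C{\left(J \right)} = \sqrt{J + J^{5}}$ ($C{\left(J \right)} = \sqrt{J^{3} J^{2} + J} = \sqrt{J^{5} + J} = \sqrt{J + J^{5}}$)
$\left(C{\left(\left(-2\right) 0 \right)} - 240\right)^{2} = \left(\sqrt{\left(-2\right) 0 + \left(\left(-2\right) 0\right)^{5}} - 240\right)^{2} = \left(\sqrt{0 + 0^{5}} - 240\right)^{2} = \left(\sqrt{0 + 0} - 240\right)^{2} = \left(\sqrt{0} - 240\right)^{2} = \left(0 - 240\right)^{2} = \left(-240\right)^{2} = 57600$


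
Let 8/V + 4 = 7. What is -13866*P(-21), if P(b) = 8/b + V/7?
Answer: 0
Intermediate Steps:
V = 8/3 (V = 8/(-4 + 7) = 8/3 ≈ 2.6667)
P(b) = 8/21 + 8/b (P(b) = 8/b + (8/3)/7 = 8/b + (8/3)*(⅐) = 8/b + 8/21 = 8/21 + 8/b)
-13866*P(-21) = -13866*(8/21 + 8/(-21)) = -13866*(8/21 + 8*(-1/21)) = -13866*(8/21 - 8/21) = -13866*0 = 0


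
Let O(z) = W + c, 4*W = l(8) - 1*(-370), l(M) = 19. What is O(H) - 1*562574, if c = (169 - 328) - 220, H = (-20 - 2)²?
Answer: -2251423/4 ≈ -5.6286e+5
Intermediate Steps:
H = 484 (H = (-22)² = 484)
c = -379 (c = -159 - 220 = -379)
W = 389/4 (W = (19 - 1*(-370))/4 = (19 + 370)/4 = (¼)*389 = 389/4 ≈ 97.250)
O(z) = -1127/4 (O(z) = 389/4 - 379 = -1127/4)
O(H) - 1*562574 = -1127/4 - 1*562574 = -1127/4 - 562574 = -2251423/4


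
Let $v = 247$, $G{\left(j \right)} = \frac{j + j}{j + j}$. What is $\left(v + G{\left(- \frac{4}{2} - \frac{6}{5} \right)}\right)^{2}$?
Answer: $61504$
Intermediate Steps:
$G{\left(j \right)} = 1$ ($G{\left(j \right)} = \frac{2 j}{2 j} = 2 j \frac{1}{2 j} = 1$)
$\left(v + G{\left(- \frac{4}{2} - \frac{6}{5} \right)}\right)^{2} = \left(247 + 1\right)^{2} = 248^{2} = 61504$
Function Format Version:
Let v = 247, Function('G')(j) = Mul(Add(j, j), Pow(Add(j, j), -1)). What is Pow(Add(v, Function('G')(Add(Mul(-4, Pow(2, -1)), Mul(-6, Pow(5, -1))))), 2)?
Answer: 61504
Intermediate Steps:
Function('G')(j) = 1 (Function('G')(j) = Mul(Mul(2, j), Pow(Mul(2, j), -1)) = Mul(Mul(2, j), Mul(Rational(1, 2), Pow(j, -1))) = 1)
Pow(Add(v, Function('G')(Add(Mul(-4, Pow(2, -1)), Mul(-6, Pow(5, -1))))), 2) = Pow(Add(247, 1), 2) = Pow(248, 2) = 61504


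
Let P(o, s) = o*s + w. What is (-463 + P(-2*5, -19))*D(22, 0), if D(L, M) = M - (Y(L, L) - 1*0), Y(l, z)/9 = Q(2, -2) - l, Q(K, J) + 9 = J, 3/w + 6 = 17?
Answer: -81000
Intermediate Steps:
w = 3/11 (w = 3/(-6 + 17) = 3/11 ≈ 0.27273)
Q(K, J) = -9 + J
Y(l, z) = -99 - 9*l (Y(l, z) = 9*((-9 - 2) - l) = 9*(-11 - l) = -99 - 9*l)
D(L, M) = 99 + M + 9*L (D(L, M) = M - ((-99 - 9*L) - 1*0) = M - ((-99 - 9*L) + 0) = M - (-99 - 9*L) = M + (99 + 9*L) = 99 + M + 9*L)
P(o, s) = 3/11 + o*s (P(o, s) = o*s + 3/11 = 3/11 + o*s)
(-463 + P(-2*5, -19))*D(22, 0) = (-463 + (3/11 - 2*5*(-19)))*(99 + 0 + 9*22) = (-463 + (3/11 - 10*(-19)))*(99 + 0 + 198) = (-463 + (3/11 + 190))*297 = (-463 + 2093/11)*297 = -3000/11*297 = -81000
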